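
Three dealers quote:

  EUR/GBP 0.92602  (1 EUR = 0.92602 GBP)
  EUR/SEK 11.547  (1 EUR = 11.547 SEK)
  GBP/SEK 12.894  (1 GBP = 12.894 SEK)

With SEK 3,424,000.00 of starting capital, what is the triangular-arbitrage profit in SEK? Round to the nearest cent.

Profit: SEK 116,565.41

Profitable loop is SEK → EUR → GBP → SEK:
SEK 3,424,000.00 ÷ 11.547 = EUR 296,527.24
EUR 296,527.24 × 0.92602 = GBP 274,590.15
GBP 274,590.15 × 12.894 = SEK 3,540,565.41
Profit = SEK 3,540,565.41 − SEK 3,424,000.00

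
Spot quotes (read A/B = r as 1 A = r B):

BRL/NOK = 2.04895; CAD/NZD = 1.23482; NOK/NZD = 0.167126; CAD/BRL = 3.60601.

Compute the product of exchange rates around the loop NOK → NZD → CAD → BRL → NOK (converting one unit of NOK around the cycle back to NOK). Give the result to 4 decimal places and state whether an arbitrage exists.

Around NOK → NZD → CAD → BRL → NOK: 1 × 0.167126 ÷ 1.23482 × 3.60601 × 2.04895 = 0.999997
Product ≈ 1 (deviation 0.000%, within rounding noise).

1.0000 (no arbitrage)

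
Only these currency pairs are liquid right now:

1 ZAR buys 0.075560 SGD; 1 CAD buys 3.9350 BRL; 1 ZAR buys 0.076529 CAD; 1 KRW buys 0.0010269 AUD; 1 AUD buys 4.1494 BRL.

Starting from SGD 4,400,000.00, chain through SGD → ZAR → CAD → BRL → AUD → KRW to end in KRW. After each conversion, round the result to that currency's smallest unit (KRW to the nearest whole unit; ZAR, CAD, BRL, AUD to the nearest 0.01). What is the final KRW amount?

KRW 4,115,456,792

SGD 4,400,000.00 ÷ 0.075560 = ZAR 58,231,868.71
ZAR 58,231,868.71 × 0.076529 = CAD 4,456,426.68
CAD 4,456,426.68 × 3.9350 = BRL 17,536,038.99
BRL 17,536,038.99 ÷ 4.1494 = AUD 4,226,162.58
AUD 4,226,162.58 ÷ 0.0010269 = KRW 4,115,456,792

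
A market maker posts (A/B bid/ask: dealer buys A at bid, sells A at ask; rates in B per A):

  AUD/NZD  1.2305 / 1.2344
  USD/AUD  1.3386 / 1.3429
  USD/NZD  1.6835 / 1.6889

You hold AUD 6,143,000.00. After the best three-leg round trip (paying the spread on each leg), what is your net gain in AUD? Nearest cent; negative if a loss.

Best loop AUD → USD → NZD → AUD:
AUD 6,143,000.00 ÷ 1.3429 (buy USD at ask) = USD 4,574,428.48
USD 4,574,428.48 × 1.6835 (sell USD at bid) = NZD 7,701,050.34
NZD 7,701,050.34 ÷ 1.2344 (buy AUD at ask) = AUD 6,238,699.24

Net profit: AUD 95,699.24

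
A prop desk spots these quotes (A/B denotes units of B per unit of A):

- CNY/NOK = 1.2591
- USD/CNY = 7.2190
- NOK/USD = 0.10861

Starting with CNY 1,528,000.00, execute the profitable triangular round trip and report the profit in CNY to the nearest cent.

Profit: CNY 19,805.11

Profitable loop is CNY → USD → NOK → CNY:
CNY 1,528,000.00 ÷ 7.2190 = USD 211,663.67
USD 211,663.67 ÷ 0.10861 = NOK 1,948,841.41
NOK 1,948,841.41 ÷ 1.2591 = CNY 1,547,805.11
Profit = CNY 1,547,805.11 − CNY 1,528,000.00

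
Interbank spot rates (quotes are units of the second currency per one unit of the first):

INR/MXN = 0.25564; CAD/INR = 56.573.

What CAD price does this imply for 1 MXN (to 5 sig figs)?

MXN/CAD = 0.069145

1 MXN ÷ 0.25564 = 3.91175 INR
3.91175 INR ÷ 56.573 = 0.0691452 CAD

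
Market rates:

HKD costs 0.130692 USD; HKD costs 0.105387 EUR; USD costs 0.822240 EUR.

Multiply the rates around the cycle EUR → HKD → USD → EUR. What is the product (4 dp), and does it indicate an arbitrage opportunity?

1.0197 (arbitrage exists)

Around EUR → HKD → USD → EUR: 1 ÷ 0.105387 × 0.130692 × 0.822240 = 1.019672
Product > 1; profitable direction is EUR → HKD → USD → EUR.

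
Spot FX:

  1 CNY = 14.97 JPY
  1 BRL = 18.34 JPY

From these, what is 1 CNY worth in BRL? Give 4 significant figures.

CNY/BRL = 0.8162

1 CNY × 14.97 = 14.97 JPY
14.97 JPY ÷ 18.34 = 0.816249 BRL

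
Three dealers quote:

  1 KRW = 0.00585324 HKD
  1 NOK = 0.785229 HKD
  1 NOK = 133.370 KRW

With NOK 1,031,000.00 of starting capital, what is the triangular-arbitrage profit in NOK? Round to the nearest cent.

Profitable loop is NOK → HKD → KRW → NOK:
NOK 1,031,000.00 × 0.785229 = HKD 809,571.10
HKD 809,571.10 ÷ 0.00585324 = KRW 138,311,619
KRW 138,311,619 ÷ 133.370 = NOK 1,037,051.95
Profit = NOK 1,037,051.95 − NOK 1,031,000.00

Profit: NOK 6,051.95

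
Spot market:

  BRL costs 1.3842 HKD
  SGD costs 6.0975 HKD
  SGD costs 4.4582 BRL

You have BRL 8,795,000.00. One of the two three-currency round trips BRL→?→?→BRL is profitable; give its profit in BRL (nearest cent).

Profit: BRL 106,074.32

Profitable loop is BRL → HKD → SGD → BRL:
BRL 8,795,000.00 × 1.3842 = HKD 12,174,039.00
HKD 12,174,039.00 ÷ 6.0975 = SGD 1,996,562.36
SGD 1,996,562.36 × 4.4582 = BRL 8,901,074.32
Profit = BRL 8,901,074.32 − BRL 8,795,000.00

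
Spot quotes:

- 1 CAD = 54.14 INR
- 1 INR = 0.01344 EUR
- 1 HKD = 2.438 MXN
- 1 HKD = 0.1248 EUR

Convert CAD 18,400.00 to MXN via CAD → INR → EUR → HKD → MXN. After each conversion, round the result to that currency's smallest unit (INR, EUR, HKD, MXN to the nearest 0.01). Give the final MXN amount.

CAD 18,400.00 × 54.14 = INR 996,176.00
INR 996,176.00 × 0.01344 = EUR 13,388.61
EUR 13,388.61 ÷ 0.1248 = HKD 107,280.53
HKD 107,280.53 × 2.438 = MXN 261,549.93

MXN 261,549.93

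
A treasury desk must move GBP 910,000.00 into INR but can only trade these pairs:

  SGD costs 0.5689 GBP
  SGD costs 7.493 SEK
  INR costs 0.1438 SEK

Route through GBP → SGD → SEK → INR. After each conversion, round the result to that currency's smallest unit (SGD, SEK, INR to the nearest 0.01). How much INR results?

GBP 910,000.00 ÷ 0.5689 = SGD 1,599,578.13
SGD 1,599,578.13 × 7.493 = SEK 11,985,638.93
SEK 11,985,638.93 ÷ 0.1438 = INR 83,349,366.69

INR 83,349,366.69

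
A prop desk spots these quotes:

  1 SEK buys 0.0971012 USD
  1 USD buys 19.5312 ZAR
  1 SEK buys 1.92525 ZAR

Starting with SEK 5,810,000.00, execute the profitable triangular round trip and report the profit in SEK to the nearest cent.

Profit: SEK 88,067.52

Profitable loop is SEK → ZAR → USD → SEK:
SEK 5,810,000.00 × 1.92525 = ZAR 11,185,702.50
ZAR 11,185,702.50 ÷ 19.5312 = USD 572,709.43
USD 572,709.43 ÷ 0.0971012 = SEK 5,898,067.52
Profit = SEK 5,898,067.52 − SEK 5,810,000.00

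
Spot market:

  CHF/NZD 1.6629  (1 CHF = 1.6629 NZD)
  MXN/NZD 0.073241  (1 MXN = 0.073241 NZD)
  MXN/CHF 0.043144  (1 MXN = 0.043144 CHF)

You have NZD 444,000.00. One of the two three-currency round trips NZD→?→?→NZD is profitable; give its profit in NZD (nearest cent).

Profitable loop is NZD → CHF → MXN → NZD:
NZD 444,000.00 ÷ 1.6629 = CHF 267,003.43
CHF 267,003.43 ÷ 0.043144 = MXN 6,188,657.23
MXN 6,188,657.23 × 0.073241 = NZD 453,263.44
Profit = NZD 453,263.44 − NZD 444,000.00

Profit: NZD 9,263.44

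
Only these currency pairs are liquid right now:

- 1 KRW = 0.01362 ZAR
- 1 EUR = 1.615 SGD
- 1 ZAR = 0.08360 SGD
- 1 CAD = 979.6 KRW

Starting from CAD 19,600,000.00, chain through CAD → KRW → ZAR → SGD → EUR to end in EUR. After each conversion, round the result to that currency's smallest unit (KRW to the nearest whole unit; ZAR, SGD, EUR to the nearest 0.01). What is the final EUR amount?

EUR 13,536,790.45

CAD 19,600,000.00 × 979.6 = KRW 19,200,160,000
KRW 19,200,160,000 × 0.01362 = ZAR 261,506,179.20
ZAR 261,506,179.20 × 0.08360 = SGD 21,861,916.58
SGD 21,861,916.58 ÷ 1.615 = EUR 13,536,790.45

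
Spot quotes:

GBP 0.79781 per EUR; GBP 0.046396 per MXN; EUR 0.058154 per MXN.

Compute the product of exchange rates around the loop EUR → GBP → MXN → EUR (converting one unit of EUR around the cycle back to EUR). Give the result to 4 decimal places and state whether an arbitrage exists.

Around EUR → GBP → MXN → EUR: 1 × 0.79781 ÷ 0.046396 × 0.058154 = 0.999997
Product ≈ 1 (deviation 0.000%, within rounding noise).

1.0000 (no arbitrage)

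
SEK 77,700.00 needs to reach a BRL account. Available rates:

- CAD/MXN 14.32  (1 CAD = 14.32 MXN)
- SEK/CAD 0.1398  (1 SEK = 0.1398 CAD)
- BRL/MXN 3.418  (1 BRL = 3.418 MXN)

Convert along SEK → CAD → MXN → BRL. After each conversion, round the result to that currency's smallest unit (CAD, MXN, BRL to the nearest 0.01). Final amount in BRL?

BRL 45,509.20

SEK 77,700.00 × 0.1398 = CAD 10,862.46
CAD 10,862.46 × 14.32 = MXN 155,550.43
MXN 155,550.43 ÷ 3.418 = BRL 45,509.20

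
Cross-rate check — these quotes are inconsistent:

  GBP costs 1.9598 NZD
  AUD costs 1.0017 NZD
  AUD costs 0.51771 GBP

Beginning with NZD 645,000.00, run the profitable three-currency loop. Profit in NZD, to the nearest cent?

Profitable loop is NZD → AUD → GBP → NZD:
NZD 645,000.00 ÷ 1.0017 = AUD 643,905.36
AUD 643,905.36 × 0.51771 = GBP 333,356.24
GBP 333,356.24 × 1.9598 = NZD 653,311.57
Profit = NZD 653,311.57 − NZD 645,000.00

Profit: NZD 8,311.57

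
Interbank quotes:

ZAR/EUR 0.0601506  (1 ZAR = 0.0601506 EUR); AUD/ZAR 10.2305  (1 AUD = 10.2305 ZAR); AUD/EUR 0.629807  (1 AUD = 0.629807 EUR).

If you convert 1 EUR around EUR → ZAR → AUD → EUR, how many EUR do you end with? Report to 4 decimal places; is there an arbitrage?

1.0235 (arbitrage exists)

Around EUR → ZAR → AUD → EUR: 1 ÷ 0.0601506 ÷ 10.2305 × 0.629807 = 1.023459
Product > 1; profitable direction is EUR → ZAR → AUD → EUR.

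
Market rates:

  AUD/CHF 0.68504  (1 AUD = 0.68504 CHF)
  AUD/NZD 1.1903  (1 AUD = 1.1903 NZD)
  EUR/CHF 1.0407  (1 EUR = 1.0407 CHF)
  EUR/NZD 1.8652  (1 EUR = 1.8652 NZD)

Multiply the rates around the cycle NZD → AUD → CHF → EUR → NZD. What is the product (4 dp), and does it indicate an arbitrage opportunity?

Around NZD → AUD → CHF → EUR → NZD: 1 ÷ 1.1903 × 0.68504 ÷ 1.0407 × 1.8652 = 1.031477
Product > 1; profitable direction is NZD → AUD → CHF → EUR → NZD.

1.0315 (arbitrage exists)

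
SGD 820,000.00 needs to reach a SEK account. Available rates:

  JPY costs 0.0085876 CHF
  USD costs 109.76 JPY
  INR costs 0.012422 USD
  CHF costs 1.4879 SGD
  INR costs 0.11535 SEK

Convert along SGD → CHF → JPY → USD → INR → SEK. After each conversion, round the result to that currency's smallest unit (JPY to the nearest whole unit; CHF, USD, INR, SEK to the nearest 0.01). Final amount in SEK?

SGD 820,000.00 ÷ 1.4879 = CHF 551,112.31
CHF 551,112.31 ÷ 0.0085876 = JPY 64,175,359
JPY 64,175,359 ÷ 109.76 = USD 584,688.04
USD 584,688.04 ÷ 0.012422 = INR 47,068,752.21
INR 47,068,752.21 × 0.11535 = SEK 5,429,380.57

SEK 5,429,380.57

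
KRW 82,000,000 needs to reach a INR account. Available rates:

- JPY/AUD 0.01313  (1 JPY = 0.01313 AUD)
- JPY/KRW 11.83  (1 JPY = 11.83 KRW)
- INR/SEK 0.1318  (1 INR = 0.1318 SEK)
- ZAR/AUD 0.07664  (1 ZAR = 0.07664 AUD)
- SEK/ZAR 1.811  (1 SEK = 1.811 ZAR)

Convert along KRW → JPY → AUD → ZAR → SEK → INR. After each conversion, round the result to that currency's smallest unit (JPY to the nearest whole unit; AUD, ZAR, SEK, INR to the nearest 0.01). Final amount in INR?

KRW 82,000,000 ÷ 11.83 = JPY 6,931,530
JPY 6,931,530 × 0.01313 = AUD 91,010.99
AUD 91,010.99 ÷ 0.07664 = ZAR 1,187,512.92
ZAR 1,187,512.92 ÷ 1.811 = SEK 655,722.21
SEK 655,722.21 ÷ 0.1318 = INR 4,975,130.58

INR 4,975,130.58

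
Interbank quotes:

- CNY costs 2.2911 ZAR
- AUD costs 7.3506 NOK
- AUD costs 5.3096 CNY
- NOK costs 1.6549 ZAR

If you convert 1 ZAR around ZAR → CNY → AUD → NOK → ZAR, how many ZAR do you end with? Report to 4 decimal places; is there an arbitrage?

Around ZAR → CNY → AUD → NOK → ZAR: 1 ÷ 2.2911 ÷ 5.3096 × 7.3506 × 1.6549 = 0.999974
Product ≈ 1 (deviation 0.003%, within rounding noise).

1.0000 (no arbitrage)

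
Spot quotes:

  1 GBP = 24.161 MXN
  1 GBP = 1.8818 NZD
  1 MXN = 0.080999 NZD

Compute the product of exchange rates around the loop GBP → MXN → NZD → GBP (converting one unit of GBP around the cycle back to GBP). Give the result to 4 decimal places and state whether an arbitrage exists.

Around GBP → MXN → NZD → GBP: 1 × 24.161 × 0.080999 ÷ 1.8818 = 1.039971
Product > 1; profitable direction is GBP → MXN → NZD → GBP.

1.0400 (arbitrage exists)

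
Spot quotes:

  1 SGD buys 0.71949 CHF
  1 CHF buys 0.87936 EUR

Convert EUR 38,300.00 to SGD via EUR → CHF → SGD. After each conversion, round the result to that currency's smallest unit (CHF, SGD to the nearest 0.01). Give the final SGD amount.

EUR 38,300.00 ÷ 0.87936 = CHF 43,554.40
CHF 43,554.40 ÷ 0.71949 = SGD 60,535.10

SGD 60,535.10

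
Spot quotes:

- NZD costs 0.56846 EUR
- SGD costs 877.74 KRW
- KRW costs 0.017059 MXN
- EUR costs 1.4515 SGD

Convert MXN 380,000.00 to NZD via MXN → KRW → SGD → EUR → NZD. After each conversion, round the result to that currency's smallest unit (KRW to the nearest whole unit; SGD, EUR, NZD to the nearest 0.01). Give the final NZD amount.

MXN 380,000.00 ÷ 0.017059 = KRW 22,275,632
KRW 22,275,632 ÷ 877.74 = SGD 25,378.39
SGD 25,378.39 ÷ 1.4515 = EUR 17,484.25
EUR 17,484.25 ÷ 0.56846 = NZD 30,757.22

NZD 30,757.22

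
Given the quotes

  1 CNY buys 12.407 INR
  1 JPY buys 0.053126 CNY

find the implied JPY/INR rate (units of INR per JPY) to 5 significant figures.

JPY/INR = 0.65913

1 JPY × 0.053126 = 0.053126 CNY
0.053126 CNY × 12.407 = 0.659134 INR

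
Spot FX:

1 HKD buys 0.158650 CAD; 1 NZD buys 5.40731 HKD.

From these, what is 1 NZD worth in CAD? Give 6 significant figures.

NZD/CAD = 0.857870

1 NZD × 5.40731 = 5.40731 HKD
5.40731 HKD × 0.158650 = 0.85787 CAD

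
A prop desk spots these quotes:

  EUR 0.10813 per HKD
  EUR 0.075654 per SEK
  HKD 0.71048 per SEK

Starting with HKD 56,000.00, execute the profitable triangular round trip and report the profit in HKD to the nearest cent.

Profit: HKD 866.20

Profitable loop is HKD → EUR → SEK → HKD:
HKD 56,000.00 × 0.10813 = EUR 6,055.28
EUR 6,055.28 ÷ 0.075654 = SEK 80,039.13
SEK 80,039.13 × 0.71048 = HKD 56,866.20
Profit = HKD 56,866.20 − HKD 56,000.00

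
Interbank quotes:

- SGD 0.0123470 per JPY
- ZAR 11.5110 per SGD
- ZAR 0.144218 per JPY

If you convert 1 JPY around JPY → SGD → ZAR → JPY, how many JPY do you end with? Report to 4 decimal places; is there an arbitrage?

Around JPY → SGD → ZAR → JPY: 1 × 0.0123470 × 11.5110 ÷ 0.144218 = 0.985496
Product < 1; profitable direction is JPY → ZAR → SGD → JPY.

0.9855 (arbitrage exists)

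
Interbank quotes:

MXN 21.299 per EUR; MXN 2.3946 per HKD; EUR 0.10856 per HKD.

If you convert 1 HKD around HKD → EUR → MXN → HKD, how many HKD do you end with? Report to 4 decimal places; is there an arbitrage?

0.9656 (arbitrage exists)

Around HKD → EUR → MXN → HKD: 1 × 0.10856 × 21.299 ÷ 2.3946 = 0.965597
Product < 1; profitable direction is HKD → MXN → EUR → HKD.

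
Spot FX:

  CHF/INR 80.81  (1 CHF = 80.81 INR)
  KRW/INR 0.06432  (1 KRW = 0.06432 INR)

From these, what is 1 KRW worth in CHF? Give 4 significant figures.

1 KRW × 0.06432 = 0.06432 INR
0.06432 INR ÷ 80.81 = 0.000795941 CHF

KRW/CHF = 0.0007959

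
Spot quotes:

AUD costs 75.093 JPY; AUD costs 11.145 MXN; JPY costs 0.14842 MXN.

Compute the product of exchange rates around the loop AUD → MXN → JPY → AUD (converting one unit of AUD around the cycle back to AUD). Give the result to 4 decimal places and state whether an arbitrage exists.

Around AUD → MXN → JPY → AUD: 1 × 11.145 ÷ 0.14842 ÷ 75.093 = 0.999973
Product ≈ 1 (deviation 0.003%, within rounding noise).

1.0000 (no arbitrage)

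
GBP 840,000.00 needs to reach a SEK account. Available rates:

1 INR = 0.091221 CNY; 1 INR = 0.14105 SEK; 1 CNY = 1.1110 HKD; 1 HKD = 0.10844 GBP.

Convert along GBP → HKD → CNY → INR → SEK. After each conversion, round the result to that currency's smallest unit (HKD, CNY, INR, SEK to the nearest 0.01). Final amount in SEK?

GBP 840,000.00 ÷ 0.10844 = HKD 7,746,219.11
HKD 7,746,219.11 ÷ 1.1110 = CNY 6,972,294.43
CNY 6,972,294.43 ÷ 0.091221 = INR 76,432,997.12
INR 76,432,997.12 × 0.14105 = SEK 10,780,874.24

SEK 10,780,874.24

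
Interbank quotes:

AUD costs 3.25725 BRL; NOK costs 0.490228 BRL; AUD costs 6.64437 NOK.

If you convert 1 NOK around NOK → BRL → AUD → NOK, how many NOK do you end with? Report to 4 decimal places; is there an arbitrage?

Around NOK → BRL → AUD → NOK: 1 × 0.490228 ÷ 3.25725 × 6.64437 = 1.000002
Product ≈ 1 (deviation 0.000%, within rounding noise).

1.0000 (no arbitrage)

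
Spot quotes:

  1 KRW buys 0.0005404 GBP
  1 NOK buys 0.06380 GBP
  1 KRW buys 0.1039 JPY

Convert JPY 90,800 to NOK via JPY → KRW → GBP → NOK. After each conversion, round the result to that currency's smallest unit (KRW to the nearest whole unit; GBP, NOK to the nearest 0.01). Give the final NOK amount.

JPY 90,800 ÷ 0.1039 = KRW 873,917
KRW 873,917 × 0.0005404 = GBP 472.26
GBP 472.26 ÷ 0.06380 = NOK 7,402.19

NOK 7,402.19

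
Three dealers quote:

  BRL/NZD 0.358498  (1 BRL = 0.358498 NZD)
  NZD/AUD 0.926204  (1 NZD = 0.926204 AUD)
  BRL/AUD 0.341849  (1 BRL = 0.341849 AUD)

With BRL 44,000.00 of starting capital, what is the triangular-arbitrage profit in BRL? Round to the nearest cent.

Profit: BRL 1,299.52

Profitable loop is BRL → AUD → NZD → BRL:
BRL 44,000.00 × 0.341849 = AUD 15,041.36
AUD 15,041.36 ÷ 0.926204 = NZD 16,239.79
NZD 16,239.79 ÷ 0.358498 = BRL 45,299.52
Profit = BRL 45,299.52 − BRL 44,000.00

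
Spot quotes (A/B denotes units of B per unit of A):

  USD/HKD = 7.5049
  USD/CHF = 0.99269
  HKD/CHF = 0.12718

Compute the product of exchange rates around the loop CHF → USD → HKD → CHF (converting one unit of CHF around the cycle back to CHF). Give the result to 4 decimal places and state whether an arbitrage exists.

0.9615 (arbitrage exists)

Around CHF → USD → HKD → CHF: 1 ÷ 0.99269 × 7.5049 × 0.12718 = 0.961502
Product < 1; profitable direction is CHF → HKD → USD → CHF.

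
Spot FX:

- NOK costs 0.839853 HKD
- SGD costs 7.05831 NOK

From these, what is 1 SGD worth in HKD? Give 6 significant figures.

SGD/HKD = 5.92794

1 SGD × 7.05831 = 7.05831 NOK
7.05831 NOK × 0.839853 = 5.92794 HKD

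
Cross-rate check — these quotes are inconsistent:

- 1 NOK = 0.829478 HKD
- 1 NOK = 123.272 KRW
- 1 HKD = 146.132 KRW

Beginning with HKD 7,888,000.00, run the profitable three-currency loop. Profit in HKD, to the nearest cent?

Profitable loop is HKD → NOK → KRW → HKD:
HKD 7,888,000.00 ÷ 0.829478 = NOK 9,509,595.19
NOK 9,509,595.19 × 123.272 = KRW 1,172,266,818
KRW 1,172,266,818 ÷ 146.132 = HKD 8,021,972.04
Profit = HKD 8,021,972.04 − HKD 7,888,000.00

Profit: HKD 133,972.04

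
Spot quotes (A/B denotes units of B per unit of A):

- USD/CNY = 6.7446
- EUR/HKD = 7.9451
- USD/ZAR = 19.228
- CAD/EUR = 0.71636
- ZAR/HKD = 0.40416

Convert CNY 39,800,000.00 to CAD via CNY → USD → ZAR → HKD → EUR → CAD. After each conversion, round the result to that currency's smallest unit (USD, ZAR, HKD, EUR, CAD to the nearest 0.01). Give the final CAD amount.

CAD 8,057,190.30

CNY 39,800,000.00 ÷ 6.7446 = USD 5,901,017.11
USD 5,901,017.11 × 19.228 = ZAR 113,464,756.99
ZAR 113,464,756.99 × 0.40416 = HKD 45,857,916.19
HKD 45,857,916.19 ÷ 7.9451 = EUR 5,771,848.84
EUR 5,771,848.84 ÷ 0.71636 = CAD 8,057,190.30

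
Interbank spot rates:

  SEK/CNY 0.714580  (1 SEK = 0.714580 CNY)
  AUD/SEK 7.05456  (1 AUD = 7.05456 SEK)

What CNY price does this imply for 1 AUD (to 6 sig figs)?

AUD/CNY = 5.04105

1 AUD × 7.05456 = 7.05456 SEK
7.05456 SEK × 0.714580 = 5.04105 CNY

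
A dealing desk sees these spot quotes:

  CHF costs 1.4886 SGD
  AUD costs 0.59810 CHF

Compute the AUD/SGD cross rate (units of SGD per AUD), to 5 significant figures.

AUD/SGD = 0.89033

1 AUD × 0.59810 = 0.5981 CHF
0.5981 CHF × 1.4886 = 0.890332 SGD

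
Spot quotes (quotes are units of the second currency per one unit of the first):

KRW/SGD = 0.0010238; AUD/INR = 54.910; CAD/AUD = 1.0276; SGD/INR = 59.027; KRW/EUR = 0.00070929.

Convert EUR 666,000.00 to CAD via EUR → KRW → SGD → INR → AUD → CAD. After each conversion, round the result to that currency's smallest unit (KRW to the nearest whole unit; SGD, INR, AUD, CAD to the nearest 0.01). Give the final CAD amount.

EUR 666,000.00 ÷ 0.00070929 = KRW 938,967,136
KRW 938,967,136 × 0.0010238 = SGD 961,314.55
SGD 961,314.55 × 59.027 = INR 56,743,513.94
INR 56,743,513.94 ÷ 54.910 = AUD 1,033,391.26
AUD 1,033,391.26 ÷ 1.0276 = CAD 1,005,635.71

CAD 1,005,635.71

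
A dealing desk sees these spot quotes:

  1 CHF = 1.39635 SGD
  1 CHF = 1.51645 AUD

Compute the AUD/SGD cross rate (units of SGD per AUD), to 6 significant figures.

AUD/SGD = 0.920802

1 AUD ÷ 1.51645 = 0.659435 CHF
0.659435 CHF × 1.39635 = 0.920802 SGD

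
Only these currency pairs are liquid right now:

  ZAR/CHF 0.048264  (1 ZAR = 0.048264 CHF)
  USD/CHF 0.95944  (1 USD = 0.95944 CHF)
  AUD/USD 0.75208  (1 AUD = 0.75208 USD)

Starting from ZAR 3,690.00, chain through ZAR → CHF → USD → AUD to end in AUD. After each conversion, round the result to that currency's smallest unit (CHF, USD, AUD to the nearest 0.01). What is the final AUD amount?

AUD 246.81

ZAR 3,690.00 × 0.048264 = CHF 178.09
CHF 178.09 ÷ 0.95944 = USD 185.62
USD 185.62 ÷ 0.75208 = AUD 246.81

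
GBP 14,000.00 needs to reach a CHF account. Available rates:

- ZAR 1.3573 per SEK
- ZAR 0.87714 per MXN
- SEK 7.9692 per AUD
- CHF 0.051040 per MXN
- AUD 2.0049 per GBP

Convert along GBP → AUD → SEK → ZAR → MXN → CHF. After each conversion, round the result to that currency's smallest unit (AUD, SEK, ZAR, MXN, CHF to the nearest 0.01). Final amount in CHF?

GBP 14,000.00 × 2.0049 = AUD 28,068.60
AUD 28,068.60 × 7.9692 = SEK 223,684.29
SEK 223,684.29 × 1.3573 = ZAR 303,606.69
ZAR 303,606.69 ÷ 0.87714 = MXN 346,132.53
MXN 346,132.53 × 0.051040 = CHF 17,666.60

CHF 17,666.60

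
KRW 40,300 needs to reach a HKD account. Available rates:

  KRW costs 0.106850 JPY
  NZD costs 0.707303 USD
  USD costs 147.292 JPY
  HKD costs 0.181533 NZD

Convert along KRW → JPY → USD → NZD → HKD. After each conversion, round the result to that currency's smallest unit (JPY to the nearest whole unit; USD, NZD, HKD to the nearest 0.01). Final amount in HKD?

HKD 227.67

KRW 40,300 × 0.106850 = JPY 4,306
JPY 4,306 ÷ 147.292 = USD 29.23
USD 29.23 ÷ 0.707303 = NZD 41.33
NZD 41.33 ÷ 0.181533 = HKD 227.67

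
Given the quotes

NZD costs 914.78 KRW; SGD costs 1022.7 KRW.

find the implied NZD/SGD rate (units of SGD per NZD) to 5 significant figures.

1 NZD × 914.78 = 914.78 KRW
914.78 KRW ÷ 1022.7 = 0.894475 SGD

NZD/SGD = 0.89448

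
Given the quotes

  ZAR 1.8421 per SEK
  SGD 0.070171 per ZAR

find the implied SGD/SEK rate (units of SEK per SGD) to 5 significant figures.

SGD/SEK = 7.7362

1 SGD ÷ 0.070171 = 14.2509 ZAR
14.2509 ZAR ÷ 1.8421 = 7.73623 SEK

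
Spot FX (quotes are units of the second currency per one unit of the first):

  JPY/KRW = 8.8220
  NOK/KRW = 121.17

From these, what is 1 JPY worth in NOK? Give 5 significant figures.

1 JPY × 8.8220 = 8.822 KRW
8.822 KRW ÷ 121.17 = 0.0728068 NOK

JPY/NOK = 0.072807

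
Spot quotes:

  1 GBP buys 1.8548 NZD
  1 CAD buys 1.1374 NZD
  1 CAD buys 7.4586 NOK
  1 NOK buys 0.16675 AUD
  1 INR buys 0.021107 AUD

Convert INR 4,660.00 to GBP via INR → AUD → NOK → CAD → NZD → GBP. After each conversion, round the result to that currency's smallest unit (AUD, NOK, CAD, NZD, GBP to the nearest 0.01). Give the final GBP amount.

GBP 48.50

INR 4,660.00 × 0.021107 = AUD 98.36
AUD 98.36 ÷ 0.16675 = NOK 589.87
NOK 589.87 ÷ 7.4586 = CAD 79.09
CAD 79.09 × 1.1374 = NZD 89.96
NZD 89.96 ÷ 1.8548 = GBP 48.50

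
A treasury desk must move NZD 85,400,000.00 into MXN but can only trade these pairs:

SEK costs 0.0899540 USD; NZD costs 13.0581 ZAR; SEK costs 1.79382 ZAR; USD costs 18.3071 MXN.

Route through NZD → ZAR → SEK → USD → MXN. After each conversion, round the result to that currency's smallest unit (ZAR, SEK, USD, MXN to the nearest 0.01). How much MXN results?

NZD 85,400,000.00 × 13.0581 = ZAR 1,115,161,740.00
ZAR 1,115,161,740.00 ÷ 1.79382 = SEK 621,668,695.86
SEK 621,668,695.86 × 0.0899540 = USD 55,921,585.87
USD 55,921,585.87 × 18.3071 = MXN 1,023,762,064.68

MXN 1,023,762,064.68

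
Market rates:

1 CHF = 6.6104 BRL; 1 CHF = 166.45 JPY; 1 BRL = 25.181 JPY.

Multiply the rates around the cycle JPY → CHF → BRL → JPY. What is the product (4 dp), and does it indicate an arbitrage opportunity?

Around JPY → CHF → BRL → JPY: 1 ÷ 166.45 × 6.6104 × 25.181 = 1.000039
Product ≈ 1 (deviation 0.004%, within rounding noise).

1.0000 (no arbitrage)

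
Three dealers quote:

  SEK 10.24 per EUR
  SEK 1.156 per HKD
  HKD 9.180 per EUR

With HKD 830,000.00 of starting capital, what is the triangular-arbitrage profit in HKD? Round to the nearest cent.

Profit: HKD 30,158.83

Profitable loop is HKD → SEK → EUR → HKD:
HKD 830,000.00 × 1.156 = SEK 959,480.00
SEK 959,480.00 ÷ 10.24 = EUR 93,699.22
EUR 93,699.22 × 9.180 = HKD 860,158.83
Profit = HKD 860,158.83 − HKD 830,000.00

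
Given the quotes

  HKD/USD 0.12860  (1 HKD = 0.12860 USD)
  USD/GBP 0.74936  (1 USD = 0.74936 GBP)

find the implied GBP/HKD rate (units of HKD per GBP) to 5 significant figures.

1 GBP ÷ 0.74936 = 1.33447 USD
1.33447 USD ÷ 0.12860 = 10.3769 HKD

GBP/HKD = 10.377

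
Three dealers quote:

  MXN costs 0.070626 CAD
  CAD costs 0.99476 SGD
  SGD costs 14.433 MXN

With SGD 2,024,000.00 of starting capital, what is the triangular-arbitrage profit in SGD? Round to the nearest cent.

Profit: SGD 28,343.47

Profitable loop is SGD → MXN → CAD → SGD:
SGD 2,024,000.00 × 14.433 = MXN 29,212,392.00
MXN 29,212,392.00 × 0.070626 = CAD 2,063,154.40
CAD 2,063,154.40 × 0.99476 = SGD 2,052,343.47
Profit = SGD 2,052,343.47 − SGD 2,024,000.00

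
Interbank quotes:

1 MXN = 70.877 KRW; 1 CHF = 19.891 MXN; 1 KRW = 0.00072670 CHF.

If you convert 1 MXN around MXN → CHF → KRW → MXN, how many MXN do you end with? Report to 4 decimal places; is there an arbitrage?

0.9761 (arbitrage exists)

Around MXN → CHF → KRW → MXN: 1 ÷ 19.891 ÷ 0.00072670 ÷ 70.877 = 0.976074
Product < 1; profitable direction is MXN → KRW → CHF → MXN.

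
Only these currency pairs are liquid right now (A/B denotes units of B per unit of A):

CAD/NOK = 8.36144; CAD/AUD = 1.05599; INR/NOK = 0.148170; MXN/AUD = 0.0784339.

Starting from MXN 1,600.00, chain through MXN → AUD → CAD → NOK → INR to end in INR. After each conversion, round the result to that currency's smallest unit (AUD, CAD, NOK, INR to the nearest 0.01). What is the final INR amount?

INR 6,706.28

MXN 1,600.00 × 0.0784339 = AUD 125.49
AUD 125.49 ÷ 1.05599 = CAD 118.84
CAD 118.84 × 8.36144 = NOK 993.67
NOK 993.67 ÷ 0.148170 = INR 6,706.28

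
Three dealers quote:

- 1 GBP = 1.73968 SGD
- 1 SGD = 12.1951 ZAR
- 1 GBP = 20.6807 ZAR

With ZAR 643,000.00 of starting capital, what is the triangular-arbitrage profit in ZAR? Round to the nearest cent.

Profit: ZAR 16,630.11

Profitable loop is ZAR → GBP → SGD → ZAR:
ZAR 643,000.00 ÷ 20.6807 = GBP 31,091.79
GBP 31,091.79 × 1.73968 = SGD 54,089.77
SGD 54,089.77 × 12.1951 = ZAR 659,630.11
Profit = ZAR 659,630.11 − ZAR 643,000.00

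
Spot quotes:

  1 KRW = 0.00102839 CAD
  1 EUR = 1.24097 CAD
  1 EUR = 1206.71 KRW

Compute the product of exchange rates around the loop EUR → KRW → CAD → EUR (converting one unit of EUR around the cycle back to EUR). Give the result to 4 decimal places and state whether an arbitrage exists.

Around EUR → KRW → CAD → EUR: 1 × 1206.71 × 0.00102839 ÷ 1.24097 = 0.999999
Product ≈ 1 (deviation 0.000%, within rounding noise).

1.0000 (no arbitrage)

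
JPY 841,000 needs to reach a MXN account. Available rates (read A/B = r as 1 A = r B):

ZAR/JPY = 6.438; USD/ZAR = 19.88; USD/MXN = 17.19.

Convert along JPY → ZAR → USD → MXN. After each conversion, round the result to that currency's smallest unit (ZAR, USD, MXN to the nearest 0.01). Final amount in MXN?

JPY 841,000 ÷ 6.438 = ZAR 130,630.63
ZAR 130,630.63 ÷ 19.88 = USD 6,570.96
USD 6,570.96 × 17.19 = MXN 112,954.80

MXN 112,954.80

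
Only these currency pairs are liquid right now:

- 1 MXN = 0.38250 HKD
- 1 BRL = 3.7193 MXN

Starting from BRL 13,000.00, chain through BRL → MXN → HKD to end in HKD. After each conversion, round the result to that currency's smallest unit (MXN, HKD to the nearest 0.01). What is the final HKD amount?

BRL 13,000.00 × 3.7193 = MXN 48,350.90
MXN 48,350.90 × 0.38250 = HKD 18,494.22

HKD 18,494.22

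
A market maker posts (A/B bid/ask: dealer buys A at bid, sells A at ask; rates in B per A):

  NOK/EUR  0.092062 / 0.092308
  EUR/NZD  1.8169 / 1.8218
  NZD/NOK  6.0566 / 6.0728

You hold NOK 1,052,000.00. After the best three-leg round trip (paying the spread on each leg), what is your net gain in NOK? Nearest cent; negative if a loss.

Best loop NOK → EUR → NZD → NOK:
NOK 1,052,000.00 × 0.092062 (sell NOK at bid) = EUR 96,849.22
EUR 96,849.22 × 1.8169 (sell EUR at bid) = NZD 175,965.36
NZD 175,965.36 × 6.0566 (sell NZD at bid) = NOK 1,065,751.77

Net profit: NOK 13,751.77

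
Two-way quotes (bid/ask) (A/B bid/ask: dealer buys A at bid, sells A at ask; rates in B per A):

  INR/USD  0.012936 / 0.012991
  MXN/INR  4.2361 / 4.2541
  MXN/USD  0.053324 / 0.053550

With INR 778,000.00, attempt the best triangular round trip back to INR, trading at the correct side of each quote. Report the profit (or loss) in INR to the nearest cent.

Net profit: INR 18,134.30

Best loop INR → USD → MXN → INR:
INR 778,000.00 × 0.012936 (sell INR at bid) = USD 10,064.21
USD 10,064.21 ÷ 0.053550 (buy MXN at ask) = MXN 187,940.39
MXN 187,940.39 × 4.2361 (sell MXN at bid) = INR 796,134.30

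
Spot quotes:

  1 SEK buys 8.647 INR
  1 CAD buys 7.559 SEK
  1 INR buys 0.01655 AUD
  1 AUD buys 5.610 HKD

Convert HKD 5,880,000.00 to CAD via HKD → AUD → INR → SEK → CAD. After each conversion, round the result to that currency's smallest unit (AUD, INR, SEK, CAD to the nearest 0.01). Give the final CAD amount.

CAD 968,917.19

HKD 5,880,000.00 ÷ 5.610 = AUD 1,048,128.34
AUD 1,048,128.34 ÷ 0.01655 = INR 63,331,017.52
INR 63,331,017.52 ÷ 8.647 = SEK 7,324,045.05
SEK 7,324,045.05 ÷ 7.559 = CAD 968,917.19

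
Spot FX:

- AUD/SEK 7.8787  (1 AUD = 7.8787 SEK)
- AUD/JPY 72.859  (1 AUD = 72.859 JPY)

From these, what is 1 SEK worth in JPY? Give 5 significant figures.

1 SEK ÷ 7.8787 = 0.126924 AUD
0.126924 AUD × 72.859 = 9.24759 JPY

SEK/JPY = 9.2476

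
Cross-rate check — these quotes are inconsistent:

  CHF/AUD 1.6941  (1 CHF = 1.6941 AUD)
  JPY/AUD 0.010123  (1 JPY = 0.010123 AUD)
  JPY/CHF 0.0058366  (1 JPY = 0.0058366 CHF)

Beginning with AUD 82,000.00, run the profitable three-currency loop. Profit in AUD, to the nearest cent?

Profit: AUD 1,950.66

Profitable loop is AUD → CHF → JPY → AUD:
AUD 82,000.00 ÷ 1.6941 = CHF 48,403.28
CHF 48,403.28 ÷ 0.0058366 = JPY 8,293,061
JPY 8,293,061 × 0.010123 = AUD 83,950.66
Profit = AUD 83,950.66 − AUD 82,000.00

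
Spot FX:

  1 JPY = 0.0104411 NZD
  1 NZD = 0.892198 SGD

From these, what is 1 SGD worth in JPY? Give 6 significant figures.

1 SGD ÷ 0.892198 = 1.12083 NZD
1.12083 NZD ÷ 0.0104411 = 107.348 JPY

SGD/JPY = 107.348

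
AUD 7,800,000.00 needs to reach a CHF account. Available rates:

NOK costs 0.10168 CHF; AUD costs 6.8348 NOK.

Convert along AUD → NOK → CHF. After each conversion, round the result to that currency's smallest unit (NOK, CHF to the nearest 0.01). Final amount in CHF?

CHF 5,420,707.22

AUD 7,800,000.00 × 6.8348 = NOK 53,311,440.00
NOK 53,311,440.00 × 0.10168 = CHF 5,420,707.22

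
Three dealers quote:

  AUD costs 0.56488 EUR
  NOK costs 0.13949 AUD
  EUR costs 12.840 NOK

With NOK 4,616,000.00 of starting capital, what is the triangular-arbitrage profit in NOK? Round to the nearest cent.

Profitable loop is NOK → AUD → EUR → NOK:
NOK 4,616,000.00 × 0.13949 = AUD 643,885.84
AUD 643,885.84 × 0.56488 = EUR 363,718.23
EUR 363,718.23 × 12.840 = NOK 4,670,142.12
Profit = NOK 4,670,142.12 − NOK 4,616,000.00

Profit: NOK 54,142.12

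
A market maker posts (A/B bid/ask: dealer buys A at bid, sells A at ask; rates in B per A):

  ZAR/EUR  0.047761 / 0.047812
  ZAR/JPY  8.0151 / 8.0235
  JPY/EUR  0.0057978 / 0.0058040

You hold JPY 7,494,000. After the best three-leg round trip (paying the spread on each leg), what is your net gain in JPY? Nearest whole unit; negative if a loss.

Best loop JPY → ZAR → EUR → JPY:
JPY 7,494,000 ÷ 8.0235 (buy ZAR at ask) = ZAR 934,006.36
ZAR 934,006.36 × 0.047761 (sell ZAR at bid) = EUR 44,609.08
EUR 44,609.08 ÷ 0.0058040 (buy JPY at ask) = JPY 7,685,920

Net profit: JPY 191,920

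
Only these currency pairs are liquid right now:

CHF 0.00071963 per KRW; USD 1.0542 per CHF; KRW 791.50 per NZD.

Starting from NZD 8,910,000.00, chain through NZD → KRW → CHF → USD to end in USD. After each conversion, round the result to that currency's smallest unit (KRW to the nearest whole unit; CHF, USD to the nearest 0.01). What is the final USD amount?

NZD 8,910,000.00 × 791.50 = KRW 7,052,265,000
KRW 7,052,265,000 × 0.00071963 = CHF 5,075,021.46
CHF 5,075,021.46 × 1.0542 = USD 5,350,087.62

USD 5,350,087.62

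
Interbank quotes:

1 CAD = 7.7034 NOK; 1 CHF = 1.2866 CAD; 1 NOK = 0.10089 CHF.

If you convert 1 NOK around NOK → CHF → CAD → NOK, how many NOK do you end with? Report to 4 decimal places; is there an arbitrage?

Around NOK → CHF → CAD → NOK: 1 × 0.10089 × 1.2866 × 7.7034 = 0.999940
Product ≈ 1 (deviation 0.006%, within rounding noise).

0.9999 (no arbitrage)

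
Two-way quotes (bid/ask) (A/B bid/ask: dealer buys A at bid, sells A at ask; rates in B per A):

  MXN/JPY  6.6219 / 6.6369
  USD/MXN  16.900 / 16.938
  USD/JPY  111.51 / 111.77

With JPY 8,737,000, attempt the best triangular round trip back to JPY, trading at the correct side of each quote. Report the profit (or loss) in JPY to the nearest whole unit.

Net profit: JPY 10,952

Best loop JPY → USD → MXN → JPY:
JPY 8,737,000 ÷ 111.77 (buy USD at ask) = USD 78,169.46
USD 78,169.46 × 16.900 (sell USD at bid) = MXN 1,321,063.79
MXN 1,321,063.79 × 6.6219 (sell MXN at bid) = JPY 8,747,952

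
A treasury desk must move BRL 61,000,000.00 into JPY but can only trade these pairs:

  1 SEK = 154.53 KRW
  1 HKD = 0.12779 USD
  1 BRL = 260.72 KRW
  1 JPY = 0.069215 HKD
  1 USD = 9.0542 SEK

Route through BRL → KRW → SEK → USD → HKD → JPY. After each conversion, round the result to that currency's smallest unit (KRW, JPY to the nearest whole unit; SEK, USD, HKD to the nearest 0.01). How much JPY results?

BRL 61,000,000.00 × 260.72 = KRW 15,903,920,000
KRW 15,903,920,000 ÷ 154.53 = SEK 102,918,009.45
SEK 102,918,009.45 ÷ 9.0542 = USD 11,366,880.50
USD 11,366,880.50 ÷ 0.12779 = HKD 88,949,686.99
HKD 88,949,686.99 ÷ 0.069215 = JPY 1,285,121,534

JPY 1,285,121,534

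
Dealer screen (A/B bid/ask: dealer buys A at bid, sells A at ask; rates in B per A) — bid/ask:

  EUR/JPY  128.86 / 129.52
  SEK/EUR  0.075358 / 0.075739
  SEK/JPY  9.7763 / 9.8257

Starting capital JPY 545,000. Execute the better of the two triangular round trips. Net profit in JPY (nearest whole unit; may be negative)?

Best loop JPY → EUR → SEK → JPY:
JPY 545,000 ÷ 129.52 (buy EUR at ask) = EUR 4,207.84
EUR 4,207.84 ÷ 0.075739 (buy SEK at ask) = SEK 55,557.17
SEK 55,557.17 × 9.7763 (sell SEK at bid) = JPY 543,144

Net result: JPY -1,856 (no profitable arbitrage after spreads)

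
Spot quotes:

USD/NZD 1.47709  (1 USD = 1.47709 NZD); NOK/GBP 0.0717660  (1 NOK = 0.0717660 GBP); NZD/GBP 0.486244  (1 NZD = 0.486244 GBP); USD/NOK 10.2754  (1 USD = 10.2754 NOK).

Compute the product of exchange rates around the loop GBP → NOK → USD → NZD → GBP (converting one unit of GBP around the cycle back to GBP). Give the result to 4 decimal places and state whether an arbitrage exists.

Around GBP → NOK → USD → NZD → GBP: 1 ÷ 0.0717660 ÷ 10.2754 × 1.47709 × 0.486244 = 0.973966
Product < 1; profitable direction is GBP → NZD → USD → NOK → GBP.

0.9740 (arbitrage exists)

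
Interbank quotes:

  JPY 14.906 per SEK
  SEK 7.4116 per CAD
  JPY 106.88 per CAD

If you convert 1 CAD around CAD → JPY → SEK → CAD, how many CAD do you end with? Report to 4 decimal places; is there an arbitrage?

0.9674 (arbitrage exists)

Around CAD → JPY → SEK → CAD: 1 × 106.88 ÷ 14.906 ÷ 7.4116 = 0.967438
Product < 1; profitable direction is CAD → SEK → JPY → CAD.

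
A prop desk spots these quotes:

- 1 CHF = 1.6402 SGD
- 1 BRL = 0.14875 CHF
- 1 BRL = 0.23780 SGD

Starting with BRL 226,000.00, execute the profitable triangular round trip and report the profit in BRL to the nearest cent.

Profit: BRL 5,873.10

Profitable loop is BRL → CHF → SGD → BRL:
BRL 226,000.00 × 0.14875 = CHF 33,617.50
CHF 33,617.50 × 1.6402 = SGD 55,139.42
SGD 55,139.42 ÷ 0.23780 = BRL 231,873.10
Profit = BRL 231,873.10 − BRL 226,000.00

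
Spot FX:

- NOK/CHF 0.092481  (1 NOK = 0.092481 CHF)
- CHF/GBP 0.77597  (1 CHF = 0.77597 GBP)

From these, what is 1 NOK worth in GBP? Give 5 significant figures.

1 NOK × 0.092481 = 0.092481 CHF
0.092481 CHF × 0.77597 = 0.0717625 GBP

NOK/GBP = 0.071762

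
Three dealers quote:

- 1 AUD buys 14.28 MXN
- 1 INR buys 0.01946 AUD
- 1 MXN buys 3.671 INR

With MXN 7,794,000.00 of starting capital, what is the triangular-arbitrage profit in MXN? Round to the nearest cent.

Profit: MXN 156,891.54

Profitable loop is MXN → INR → AUD → MXN:
MXN 7,794,000.00 × 3.671 = INR 28,611,774.00
INR 28,611,774.00 × 0.01946 = AUD 556,785.12
AUD 556,785.12 × 14.28 = MXN 7,950,891.54
Profit = MXN 7,950,891.54 − MXN 7,794,000.00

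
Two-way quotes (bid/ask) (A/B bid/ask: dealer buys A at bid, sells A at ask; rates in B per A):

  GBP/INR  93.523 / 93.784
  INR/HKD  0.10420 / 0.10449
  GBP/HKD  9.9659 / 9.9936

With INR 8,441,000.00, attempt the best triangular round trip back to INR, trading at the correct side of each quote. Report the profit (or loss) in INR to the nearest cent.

Best loop INR → GBP → HKD → INR:
INR 8,441,000.00 ÷ 93.784 (buy GBP at ask) = GBP 90,004.69
GBP 90,004.69 × 9.9659 (sell GBP at bid) = HKD 896,977.76
HKD 896,977.76 ÷ 0.10449 (buy INR at ask) = INR 8,584,340.67

Net profit: INR 143,340.67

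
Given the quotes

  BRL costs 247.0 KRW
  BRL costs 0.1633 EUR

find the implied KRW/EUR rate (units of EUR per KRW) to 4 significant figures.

1 KRW ÷ 247.0 = 0.00404858 BRL
0.00404858 BRL × 0.1633 = 0.000661134 EUR

KRW/EUR = 0.0006611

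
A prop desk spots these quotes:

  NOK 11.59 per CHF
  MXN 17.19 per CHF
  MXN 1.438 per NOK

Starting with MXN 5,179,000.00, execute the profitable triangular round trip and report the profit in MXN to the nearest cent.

Profitable loop is MXN → NOK → CHF → MXN:
MXN 5,179,000.00 ÷ 1.438 = NOK 3,601,529.90
NOK 3,601,529.90 ÷ 11.59 = CHF 310,744.60
CHF 310,744.60 × 17.19 = MXN 5,341,699.66
Profit = MXN 5,341,699.66 − MXN 5,179,000.00

Profit: MXN 162,699.66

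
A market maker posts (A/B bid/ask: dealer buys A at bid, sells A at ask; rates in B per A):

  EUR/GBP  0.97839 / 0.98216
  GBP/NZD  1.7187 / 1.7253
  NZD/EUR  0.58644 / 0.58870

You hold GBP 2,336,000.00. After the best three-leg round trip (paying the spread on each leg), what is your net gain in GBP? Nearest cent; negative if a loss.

Net profit: GBP 5,703.67

Best loop GBP → EUR → NZD → GBP:
GBP 2,336,000.00 ÷ 0.98216 (buy EUR at ask) = EUR 2,378,431.21
EUR 2,378,431.21 ÷ 0.58870 (buy NZD at ask) = NZD 4,040,141.35
NZD 4,040,141.35 ÷ 1.7253 (buy GBP at ask) = GBP 2,341,703.67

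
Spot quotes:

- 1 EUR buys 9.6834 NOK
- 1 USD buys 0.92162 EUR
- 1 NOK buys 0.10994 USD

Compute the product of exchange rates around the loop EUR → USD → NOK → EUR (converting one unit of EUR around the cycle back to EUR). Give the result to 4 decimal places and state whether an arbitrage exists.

Around EUR → USD → NOK → EUR: 1 ÷ 0.92162 ÷ 0.10994 ÷ 9.6834 = 1.019212
Product > 1; profitable direction is EUR → USD → NOK → EUR.

1.0192 (arbitrage exists)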